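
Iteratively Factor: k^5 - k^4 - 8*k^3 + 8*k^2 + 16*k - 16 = (k - 1)*(k^4 - 8*k^2 + 16) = (k - 2)*(k - 1)*(k^3 + 2*k^2 - 4*k - 8) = (k - 2)*(k - 1)*(k + 2)*(k^2 - 4) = (k - 2)^2*(k - 1)*(k + 2)*(k + 2)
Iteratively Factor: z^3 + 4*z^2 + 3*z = (z + 1)*(z^2 + 3*z) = z*(z + 1)*(z + 3)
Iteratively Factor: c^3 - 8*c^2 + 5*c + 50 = (c - 5)*(c^2 - 3*c - 10) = (c - 5)^2*(c + 2)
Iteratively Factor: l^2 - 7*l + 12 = (l - 4)*(l - 3)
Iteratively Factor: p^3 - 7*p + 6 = (p - 1)*(p^2 + p - 6) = (p - 1)*(p + 3)*(p - 2)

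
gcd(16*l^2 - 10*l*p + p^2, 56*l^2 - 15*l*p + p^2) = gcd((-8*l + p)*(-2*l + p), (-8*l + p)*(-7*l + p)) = -8*l + p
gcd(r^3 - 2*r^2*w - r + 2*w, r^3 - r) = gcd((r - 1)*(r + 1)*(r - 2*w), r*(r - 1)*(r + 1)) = r^2 - 1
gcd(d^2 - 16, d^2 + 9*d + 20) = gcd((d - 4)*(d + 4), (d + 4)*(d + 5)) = d + 4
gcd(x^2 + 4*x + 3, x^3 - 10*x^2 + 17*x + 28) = x + 1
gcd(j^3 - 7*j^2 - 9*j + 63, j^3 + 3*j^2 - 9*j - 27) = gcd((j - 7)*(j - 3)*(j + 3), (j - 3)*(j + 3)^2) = j^2 - 9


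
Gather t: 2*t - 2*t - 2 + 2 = 0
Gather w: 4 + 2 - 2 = 4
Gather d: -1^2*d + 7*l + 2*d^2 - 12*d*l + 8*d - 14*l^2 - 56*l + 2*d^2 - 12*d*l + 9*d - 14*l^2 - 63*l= 4*d^2 + d*(16 - 24*l) - 28*l^2 - 112*l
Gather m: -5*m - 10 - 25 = -5*m - 35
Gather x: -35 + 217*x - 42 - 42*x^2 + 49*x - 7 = -42*x^2 + 266*x - 84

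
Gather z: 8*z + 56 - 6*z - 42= 2*z + 14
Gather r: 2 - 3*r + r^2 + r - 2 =r^2 - 2*r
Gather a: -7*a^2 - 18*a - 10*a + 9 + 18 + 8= -7*a^2 - 28*a + 35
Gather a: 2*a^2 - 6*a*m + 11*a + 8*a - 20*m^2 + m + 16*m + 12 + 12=2*a^2 + a*(19 - 6*m) - 20*m^2 + 17*m + 24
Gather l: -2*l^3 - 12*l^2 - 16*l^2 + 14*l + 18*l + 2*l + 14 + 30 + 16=-2*l^3 - 28*l^2 + 34*l + 60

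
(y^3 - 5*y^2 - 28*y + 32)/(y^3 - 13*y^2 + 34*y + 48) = (y^2 + 3*y - 4)/(y^2 - 5*y - 6)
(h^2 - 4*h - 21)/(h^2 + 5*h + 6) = (h - 7)/(h + 2)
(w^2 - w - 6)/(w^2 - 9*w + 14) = (w^2 - w - 6)/(w^2 - 9*w + 14)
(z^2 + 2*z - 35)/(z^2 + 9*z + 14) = (z - 5)/(z + 2)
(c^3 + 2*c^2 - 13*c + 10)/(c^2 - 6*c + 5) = (c^2 + 3*c - 10)/(c - 5)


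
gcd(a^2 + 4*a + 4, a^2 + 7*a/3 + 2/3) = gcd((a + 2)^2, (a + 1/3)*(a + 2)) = a + 2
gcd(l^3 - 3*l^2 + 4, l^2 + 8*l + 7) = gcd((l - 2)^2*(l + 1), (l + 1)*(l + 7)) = l + 1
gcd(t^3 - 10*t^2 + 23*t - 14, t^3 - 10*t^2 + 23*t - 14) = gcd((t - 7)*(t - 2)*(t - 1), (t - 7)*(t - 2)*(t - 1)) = t^3 - 10*t^2 + 23*t - 14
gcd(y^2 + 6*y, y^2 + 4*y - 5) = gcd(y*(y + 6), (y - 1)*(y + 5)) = 1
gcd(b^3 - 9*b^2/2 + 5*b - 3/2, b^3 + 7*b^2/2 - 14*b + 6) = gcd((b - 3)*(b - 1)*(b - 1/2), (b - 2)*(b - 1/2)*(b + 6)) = b - 1/2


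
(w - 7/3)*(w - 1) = w^2 - 10*w/3 + 7/3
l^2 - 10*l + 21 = (l - 7)*(l - 3)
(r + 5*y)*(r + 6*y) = r^2 + 11*r*y + 30*y^2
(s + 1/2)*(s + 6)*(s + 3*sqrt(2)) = s^3 + 3*sqrt(2)*s^2 + 13*s^2/2 + 3*s + 39*sqrt(2)*s/2 + 9*sqrt(2)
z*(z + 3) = z^2 + 3*z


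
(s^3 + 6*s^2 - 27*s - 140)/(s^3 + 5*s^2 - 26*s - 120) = (s + 7)/(s + 6)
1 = 1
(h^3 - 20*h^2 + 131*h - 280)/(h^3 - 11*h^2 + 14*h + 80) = (h - 7)/(h + 2)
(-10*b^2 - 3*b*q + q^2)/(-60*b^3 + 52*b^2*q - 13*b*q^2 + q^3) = (2*b + q)/(12*b^2 - 8*b*q + q^2)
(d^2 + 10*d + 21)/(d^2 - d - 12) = (d + 7)/(d - 4)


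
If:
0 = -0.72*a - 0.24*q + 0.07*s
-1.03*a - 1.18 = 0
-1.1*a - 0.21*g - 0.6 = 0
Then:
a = -1.15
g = 3.14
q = 0.291666666666667*s + 3.43689320388349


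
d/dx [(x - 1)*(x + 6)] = 2*x + 5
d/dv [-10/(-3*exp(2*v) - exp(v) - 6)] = (-60*exp(v) - 10)*exp(v)/(3*exp(2*v) + exp(v) + 6)^2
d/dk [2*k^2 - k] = 4*k - 1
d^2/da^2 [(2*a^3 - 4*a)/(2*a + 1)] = 4*(4*a^3 + 6*a^2 + 3*a + 4)/(8*a^3 + 12*a^2 + 6*a + 1)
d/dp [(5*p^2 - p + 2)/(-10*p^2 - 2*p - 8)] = (-5*p^2 - 10*p + 3)/(25*p^4 + 10*p^3 + 41*p^2 + 8*p + 16)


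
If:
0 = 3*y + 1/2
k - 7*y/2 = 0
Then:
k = -7/12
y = -1/6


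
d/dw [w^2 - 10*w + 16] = 2*w - 10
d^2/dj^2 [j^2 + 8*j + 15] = 2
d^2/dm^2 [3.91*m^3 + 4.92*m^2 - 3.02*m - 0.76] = 23.46*m + 9.84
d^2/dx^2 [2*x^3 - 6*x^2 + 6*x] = 12*x - 12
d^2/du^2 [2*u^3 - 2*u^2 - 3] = 12*u - 4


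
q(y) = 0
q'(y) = 0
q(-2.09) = 0.00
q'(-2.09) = 0.00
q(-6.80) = 0.00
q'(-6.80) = 0.00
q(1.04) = 0.00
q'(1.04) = 0.00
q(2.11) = 0.00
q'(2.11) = 0.00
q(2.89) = 0.00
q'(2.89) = 0.00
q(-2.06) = 0.00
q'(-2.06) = 0.00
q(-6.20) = 0.00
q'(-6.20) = 0.00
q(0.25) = 0.00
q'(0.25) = 0.00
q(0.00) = 0.00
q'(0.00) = 0.00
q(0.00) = 0.00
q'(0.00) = 0.00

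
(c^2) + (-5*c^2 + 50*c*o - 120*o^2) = -4*c^2 + 50*c*o - 120*o^2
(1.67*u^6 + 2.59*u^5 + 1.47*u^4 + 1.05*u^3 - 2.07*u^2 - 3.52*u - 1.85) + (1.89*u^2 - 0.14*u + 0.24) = 1.67*u^6 + 2.59*u^5 + 1.47*u^4 + 1.05*u^3 - 0.18*u^2 - 3.66*u - 1.61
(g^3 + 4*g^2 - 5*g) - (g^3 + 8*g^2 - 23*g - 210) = -4*g^2 + 18*g + 210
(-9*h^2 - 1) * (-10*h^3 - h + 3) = 90*h^5 + 19*h^3 - 27*h^2 + h - 3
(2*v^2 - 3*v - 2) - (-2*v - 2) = 2*v^2 - v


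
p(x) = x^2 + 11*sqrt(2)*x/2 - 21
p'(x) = 2*x + 11*sqrt(2)/2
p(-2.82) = -34.98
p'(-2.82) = 2.14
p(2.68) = 7.03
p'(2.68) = 13.14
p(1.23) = -9.92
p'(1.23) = 10.24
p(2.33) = 2.55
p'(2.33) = 12.44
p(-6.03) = -31.54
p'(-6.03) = -4.28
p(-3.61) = -36.05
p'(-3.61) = 0.56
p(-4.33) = -35.93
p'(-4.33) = -0.88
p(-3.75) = -36.11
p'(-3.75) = 0.28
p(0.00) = -21.00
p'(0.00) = 7.78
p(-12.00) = 29.66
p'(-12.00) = -16.22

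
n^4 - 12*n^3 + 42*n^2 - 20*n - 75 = (n - 5)^2*(n - 3)*(n + 1)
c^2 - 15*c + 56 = (c - 8)*(c - 7)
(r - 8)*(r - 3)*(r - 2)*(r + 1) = r^4 - 12*r^3 + 33*r^2 - 2*r - 48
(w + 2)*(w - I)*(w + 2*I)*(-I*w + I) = -I*w^4 + w^3 - I*w^3 + w^2 - 2*w - 2*I*w + 4*I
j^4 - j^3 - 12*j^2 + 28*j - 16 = (j - 2)^2*(j - 1)*(j + 4)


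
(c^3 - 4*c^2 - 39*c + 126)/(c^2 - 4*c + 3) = (c^2 - c - 42)/(c - 1)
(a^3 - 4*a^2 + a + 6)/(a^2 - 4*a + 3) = (a^2 - a - 2)/(a - 1)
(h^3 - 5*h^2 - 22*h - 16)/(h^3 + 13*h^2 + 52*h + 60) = (h^2 - 7*h - 8)/(h^2 + 11*h + 30)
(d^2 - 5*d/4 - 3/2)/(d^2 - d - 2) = (d + 3/4)/(d + 1)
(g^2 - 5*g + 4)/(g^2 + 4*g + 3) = (g^2 - 5*g + 4)/(g^2 + 4*g + 3)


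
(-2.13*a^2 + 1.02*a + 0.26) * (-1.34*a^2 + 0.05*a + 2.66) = 2.8542*a^4 - 1.4733*a^3 - 5.9632*a^2 + 2.7262*a + 0.6916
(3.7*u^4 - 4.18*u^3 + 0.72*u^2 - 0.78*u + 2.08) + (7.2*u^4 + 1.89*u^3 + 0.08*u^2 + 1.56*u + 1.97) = 10.9*u^4 - 2.29*u^3 + 0.8*u^2 + 0.78*u + 4.05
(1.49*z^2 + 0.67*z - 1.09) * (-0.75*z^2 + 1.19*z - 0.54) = -1.1175*z^4 + 1.2706*z^3 + 0.8102*z^2 - 1.6589*z + 0.5886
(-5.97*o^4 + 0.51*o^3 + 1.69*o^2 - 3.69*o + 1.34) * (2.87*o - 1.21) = -17.1339*o^5 + 8.6874*o^4 + 4.2332*o^3 - 12.6352*o^2 + 8.3107*o - 1.6214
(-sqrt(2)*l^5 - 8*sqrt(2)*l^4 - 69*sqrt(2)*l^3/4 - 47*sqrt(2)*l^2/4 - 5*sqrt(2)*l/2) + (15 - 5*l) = -sqrt(2)*l^5 - 8*sqrt(2)*l^4 - 69*sqrt(2)*l^3/4 - 47*sqrt(2)*l^2/4 - 5*l - 5*sqrt(2)*l/2 + 15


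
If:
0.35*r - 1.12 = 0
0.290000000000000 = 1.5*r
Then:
No Solution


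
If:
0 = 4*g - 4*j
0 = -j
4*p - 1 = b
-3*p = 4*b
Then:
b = -3/19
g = 0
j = 0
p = 4/19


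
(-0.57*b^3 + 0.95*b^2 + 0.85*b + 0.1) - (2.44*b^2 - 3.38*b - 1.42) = -0.57*b^3 - 1.49*b^2 + 4.23*b + 1.52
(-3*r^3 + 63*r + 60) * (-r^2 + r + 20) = 3*r^5 - 3*r^4 - 123*r^3 + 3*r^2 + 1320*r + 1200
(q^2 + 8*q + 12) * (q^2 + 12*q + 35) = q^4 + 20*q^3 + 143*q^2 + 424*q + 420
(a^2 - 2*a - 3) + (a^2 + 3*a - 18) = 2*a^2 + a - 21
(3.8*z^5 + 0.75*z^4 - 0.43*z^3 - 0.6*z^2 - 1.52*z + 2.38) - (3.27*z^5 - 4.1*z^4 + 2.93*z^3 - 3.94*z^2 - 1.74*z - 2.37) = 0.53*z^5 + 4.85*z^4 - 3.36*z^3 + 3.34*z^2 + 0.22*z + 4.75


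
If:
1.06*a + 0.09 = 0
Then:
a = -0.08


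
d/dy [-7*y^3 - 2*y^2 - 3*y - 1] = -21*y^2 - 4*y - 3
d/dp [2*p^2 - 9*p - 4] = 4*p - 9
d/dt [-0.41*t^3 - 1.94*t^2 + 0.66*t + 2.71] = -1.23*t^2 - 3.88*t + 0.66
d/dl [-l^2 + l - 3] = 1 - 2*l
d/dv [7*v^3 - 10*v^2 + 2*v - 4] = 21*v^2 - 20*v + 2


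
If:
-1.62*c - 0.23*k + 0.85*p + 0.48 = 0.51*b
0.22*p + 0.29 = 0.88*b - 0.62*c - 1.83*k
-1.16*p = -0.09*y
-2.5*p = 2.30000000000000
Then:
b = 1.62016304971868*k - 0.0260236536915834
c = -0.652026639108968*k - 0.178227121368699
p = -0.92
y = -11.86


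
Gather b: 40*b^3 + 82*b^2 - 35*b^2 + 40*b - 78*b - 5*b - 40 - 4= 40*b^3 + 47*b^2 - 43*b - 44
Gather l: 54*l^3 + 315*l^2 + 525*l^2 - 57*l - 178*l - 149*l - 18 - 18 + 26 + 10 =54*l^3 + 840*l^2 - 384*l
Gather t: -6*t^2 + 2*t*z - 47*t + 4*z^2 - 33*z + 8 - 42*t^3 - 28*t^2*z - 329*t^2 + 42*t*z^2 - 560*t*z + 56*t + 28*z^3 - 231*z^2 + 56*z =-42*t^3 + t^2*(-28*z - 335) + t*(42*z^2 - 558*z + 9) + 28*z^3 - 227*z^2 + 23*z + 8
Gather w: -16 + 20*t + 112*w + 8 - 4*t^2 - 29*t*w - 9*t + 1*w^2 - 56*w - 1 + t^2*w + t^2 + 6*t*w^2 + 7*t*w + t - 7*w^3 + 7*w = -3*t^2 + 12*t - 7*w^3 + w^2*(6*t + 1) + w*(t^2 - 22*t + 63) - 9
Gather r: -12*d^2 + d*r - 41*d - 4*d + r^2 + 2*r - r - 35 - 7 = -12*d^2 - 45*d + r^2 + r*(d + 1) - 42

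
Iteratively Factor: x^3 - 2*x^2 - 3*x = (x + 1)*(x^2 - 3*x) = (x - 3)*(x + 1)*(x)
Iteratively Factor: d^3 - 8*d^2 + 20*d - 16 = (d - 2)*(d^2 - 6*d + 8) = (d - 2)^2*(d - 4)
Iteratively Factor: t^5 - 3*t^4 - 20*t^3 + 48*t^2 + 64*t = (t - 4)*(t^4 + t^3 - 16*t^2 - 16*t) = (t - 4)*(t + 1)*(t^3 - 16*t) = (t - 4)^2*(t + 1)*(t^2 + 4*t) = (t - 4)^2*(t + 1)*(t + 4)*(t)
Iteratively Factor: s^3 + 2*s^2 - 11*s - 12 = (s + 4)*(s^2 - 2*s - 3) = (s - 3)*(s + 4)*(s + 1)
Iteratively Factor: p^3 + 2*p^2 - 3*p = (p - 1)*(p^2 + 3*p) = p*(p - 1)*(p + 3)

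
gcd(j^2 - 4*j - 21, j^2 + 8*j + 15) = j + 3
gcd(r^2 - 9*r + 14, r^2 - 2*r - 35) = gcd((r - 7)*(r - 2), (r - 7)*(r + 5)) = r - 7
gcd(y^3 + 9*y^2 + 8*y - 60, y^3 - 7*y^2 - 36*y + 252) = y + 6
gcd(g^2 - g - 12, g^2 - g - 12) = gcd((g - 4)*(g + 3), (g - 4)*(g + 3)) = g^2 - g - 12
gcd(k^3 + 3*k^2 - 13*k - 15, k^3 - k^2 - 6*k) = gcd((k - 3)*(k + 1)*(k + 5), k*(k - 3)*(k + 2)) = k - 3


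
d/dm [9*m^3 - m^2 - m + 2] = 27*m^2 - 2*m - 1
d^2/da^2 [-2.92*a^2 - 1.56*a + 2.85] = -5.84000000000000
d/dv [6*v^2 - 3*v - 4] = 12*v - 3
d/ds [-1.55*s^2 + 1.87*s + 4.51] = 1.87 - 3.1*s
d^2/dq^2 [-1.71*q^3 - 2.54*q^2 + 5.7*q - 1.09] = -10.26*q - 5.08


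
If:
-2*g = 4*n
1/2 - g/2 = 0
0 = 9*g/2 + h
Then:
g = 1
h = -9/2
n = -1/2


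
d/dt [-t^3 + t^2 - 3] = t*(2 - 3*t)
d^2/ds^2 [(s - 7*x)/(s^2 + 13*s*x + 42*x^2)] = 2*((s - 7*x)*(2*s + 13*x)^2 - 3*(s + 2*x)*(s^2 + 13*s*x + 42*x^2))/(s^2 + 13*s*x + 42*x^2)^3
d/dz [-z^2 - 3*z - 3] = -2*z - 3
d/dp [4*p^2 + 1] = 8*p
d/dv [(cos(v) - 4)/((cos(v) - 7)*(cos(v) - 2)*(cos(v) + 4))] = (83*cos(v) - 17*cos(2*v) + cos(3*v) + 47)*sin(v)/(2*(cos(v) - 7)^2*(cos(v) - 2)^2*(cos(v) + 4)^2)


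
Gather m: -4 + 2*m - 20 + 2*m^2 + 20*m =2*m^2 + 22*m - 24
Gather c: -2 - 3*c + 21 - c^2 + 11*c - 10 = -c^2 + 8*c + 9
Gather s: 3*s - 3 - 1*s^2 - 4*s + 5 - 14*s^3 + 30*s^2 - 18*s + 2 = -14*s^3 + 29*s^2 - 19*s + 4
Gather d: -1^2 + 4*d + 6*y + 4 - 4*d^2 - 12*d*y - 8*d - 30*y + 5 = -4*d^2 + d*(-12*y - 4) - 24*y + 8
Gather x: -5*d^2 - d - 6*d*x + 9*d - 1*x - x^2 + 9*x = -5*d^2 + 8*d - x^2 + x*(8 - 6*d)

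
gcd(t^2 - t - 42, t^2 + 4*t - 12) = t + 6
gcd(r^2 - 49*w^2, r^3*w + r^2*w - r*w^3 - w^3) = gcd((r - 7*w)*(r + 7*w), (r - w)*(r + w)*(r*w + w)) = 1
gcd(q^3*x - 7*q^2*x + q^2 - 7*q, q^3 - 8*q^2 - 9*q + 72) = 1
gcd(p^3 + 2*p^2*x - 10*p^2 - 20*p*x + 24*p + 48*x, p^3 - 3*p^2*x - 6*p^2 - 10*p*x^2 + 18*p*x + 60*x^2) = p^2 + 2*p*x - 6*p - 12*x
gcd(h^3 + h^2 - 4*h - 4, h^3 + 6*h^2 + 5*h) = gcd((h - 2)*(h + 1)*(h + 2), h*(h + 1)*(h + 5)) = h + 1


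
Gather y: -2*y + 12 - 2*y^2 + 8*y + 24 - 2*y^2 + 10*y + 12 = -4*y^2 + 16*y + 48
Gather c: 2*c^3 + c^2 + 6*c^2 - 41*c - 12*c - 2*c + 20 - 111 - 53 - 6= 2*c^3 + 7*c^2 - 55*c - 150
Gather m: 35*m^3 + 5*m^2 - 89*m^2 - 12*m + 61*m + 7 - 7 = 35*m^3 - 84*m^2 + 49*m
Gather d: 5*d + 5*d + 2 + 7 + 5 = 10*d + 14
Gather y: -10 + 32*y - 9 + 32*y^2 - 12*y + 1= 32*y^2 + 20*y - 18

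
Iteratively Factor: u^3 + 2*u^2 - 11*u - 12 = (u - 3)*(u^2 + 5*u + 4) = (u - 3)*(u + 4)*(u + 1)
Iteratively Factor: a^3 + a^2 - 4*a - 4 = (a - 2)*(a^2 + 3*a + 2) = (a - 2)*(a + 1)*(a + 2)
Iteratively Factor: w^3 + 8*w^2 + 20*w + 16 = (w + 2)*(w^2 + 6*w + 8) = (w + 2)^2*(w + 4)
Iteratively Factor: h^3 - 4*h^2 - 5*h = (h + 1)*(h^2 - 5*h) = h*(h + 1)*(h - 5)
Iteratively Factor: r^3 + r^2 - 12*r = (r - 3)*(r^2 + 4*r) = r*(r - 3)*(r + 4)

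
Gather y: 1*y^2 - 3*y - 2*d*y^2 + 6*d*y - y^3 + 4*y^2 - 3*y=-y^3 + y^2*(5 - 2*d) + y*(6*d - 6)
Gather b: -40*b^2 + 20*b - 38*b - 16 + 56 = -40*b^2 - 18*b + 40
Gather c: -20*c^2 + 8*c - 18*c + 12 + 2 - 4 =-20*c^2 - 10*c + 10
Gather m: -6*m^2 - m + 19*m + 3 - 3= -6*m^2 + 18*m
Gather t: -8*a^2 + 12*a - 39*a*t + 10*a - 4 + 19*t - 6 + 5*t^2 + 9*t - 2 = -8*a^2 + 22*a + 5*t^2 + t*(28 - 39*a) - 12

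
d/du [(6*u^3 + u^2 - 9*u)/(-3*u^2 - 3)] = (-6*u^4 - 27*u^2 - 2*u + 9)/(3*(u^4 + 2*u^2 + 1))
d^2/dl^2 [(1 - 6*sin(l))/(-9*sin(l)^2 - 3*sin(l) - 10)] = 9*(-54*sin(l)^5 + 54*sin(l)^4 + 477*sin(l)^3 - 73*sin(l)^2 - 448*sin(l) - 22)/(9*sin(l)^2 + 3*sin(l) + 10)^3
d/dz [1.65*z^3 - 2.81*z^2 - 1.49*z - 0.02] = 4.95*z^2 - 5.62*z - 1.49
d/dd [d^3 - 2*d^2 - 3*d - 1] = 3*d^2 - 4*d - 3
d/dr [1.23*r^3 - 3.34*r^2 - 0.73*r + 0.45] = 3.69*r^2 - 6.68*r - 0.73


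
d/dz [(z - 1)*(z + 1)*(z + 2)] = 3*z^2 + 4*z - 1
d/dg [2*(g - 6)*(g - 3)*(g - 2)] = 6*g^2 - 44*g + 72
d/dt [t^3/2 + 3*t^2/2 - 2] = 3*t*(t + 2)/2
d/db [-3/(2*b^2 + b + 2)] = 3*(4*b + 1)/(2*b^2 + b + 2)^2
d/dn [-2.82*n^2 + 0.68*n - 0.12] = 0.68 - 5.64*n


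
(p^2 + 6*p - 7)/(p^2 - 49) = (p - 1)/(p - 7)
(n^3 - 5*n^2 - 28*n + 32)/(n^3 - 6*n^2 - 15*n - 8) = (n^2 + 3*n - 4)/(n^2 + 2*n + 1)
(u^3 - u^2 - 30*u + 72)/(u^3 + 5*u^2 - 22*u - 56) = (u^2 + 3*u - 18)/(u^2 + 9*u + 14)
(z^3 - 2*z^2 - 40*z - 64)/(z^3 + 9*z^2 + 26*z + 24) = (z - 8)/(z + 3)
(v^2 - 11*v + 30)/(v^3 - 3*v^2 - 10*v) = (v - 6)/(v*(v + 2))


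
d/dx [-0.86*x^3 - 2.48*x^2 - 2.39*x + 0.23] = -2.58*x^2 - 4.96*x - 2.39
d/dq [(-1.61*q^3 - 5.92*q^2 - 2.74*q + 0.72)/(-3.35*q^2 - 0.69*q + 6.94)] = (5.3935*q^4 + 2.2218*q^3 - 38.6144*q^2 - 77.3456*q - 18.5188)/(11.2225*q^4 + 4.623*q^3 - 46.0219*q^2 - 9.5772*q + 48.1636)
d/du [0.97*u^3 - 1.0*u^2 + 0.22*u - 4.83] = 2.91*u^2 - 2.0*u + 0.22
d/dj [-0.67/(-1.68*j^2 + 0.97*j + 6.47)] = (0.6499 - 2.2512*j)/(-1.68*j^2 + 0.97*j + 6.47)^2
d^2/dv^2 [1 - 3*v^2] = -6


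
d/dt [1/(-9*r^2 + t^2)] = -2*t/(9*r^2 - t^2)^2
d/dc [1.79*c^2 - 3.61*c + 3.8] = 3.58*c - 3.61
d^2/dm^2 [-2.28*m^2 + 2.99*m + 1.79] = -4.56000000000000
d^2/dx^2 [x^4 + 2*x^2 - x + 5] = 12*x^2 + 4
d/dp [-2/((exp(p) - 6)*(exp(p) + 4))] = 4*(exp(p) - 1)*exp(p)/((exp(p) - 6)^2*(exp(p) + 4)^2)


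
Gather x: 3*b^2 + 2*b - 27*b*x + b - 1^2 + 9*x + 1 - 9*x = 3*b^2 - 27*b*x + 3*b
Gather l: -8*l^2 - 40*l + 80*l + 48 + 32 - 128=-8*l^2 + 40*l - 48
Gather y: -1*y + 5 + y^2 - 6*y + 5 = y^2 - 7*y + 10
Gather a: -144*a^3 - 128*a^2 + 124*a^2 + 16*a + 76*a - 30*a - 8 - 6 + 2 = -144*a^3 - 4*a^2 + 62*a - 12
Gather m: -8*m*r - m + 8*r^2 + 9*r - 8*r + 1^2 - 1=m*(-8*r - 1) + 8*r^2 + r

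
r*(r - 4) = r^2 - 4*r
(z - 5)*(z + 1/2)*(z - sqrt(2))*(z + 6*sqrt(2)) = z^4 - 9*z^3/2 + 5*sqrt(2)*z^3 - 45*sqrt(2)*z^2/2 - 29*z^2/2 - 25*sqrt(2)*z/2 + 54*z + 30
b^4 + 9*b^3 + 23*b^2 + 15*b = b*(b + 1)*(b + 3)*(b + 5)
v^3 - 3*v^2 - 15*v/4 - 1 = (v - 4)*(v + 1/2)^2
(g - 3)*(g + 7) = g^2 + 4*g - 21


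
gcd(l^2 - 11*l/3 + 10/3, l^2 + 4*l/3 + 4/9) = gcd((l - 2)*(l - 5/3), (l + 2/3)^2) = 1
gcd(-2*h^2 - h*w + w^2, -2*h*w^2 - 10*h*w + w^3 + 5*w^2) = -2*h + w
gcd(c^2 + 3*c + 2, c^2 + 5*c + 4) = c + 1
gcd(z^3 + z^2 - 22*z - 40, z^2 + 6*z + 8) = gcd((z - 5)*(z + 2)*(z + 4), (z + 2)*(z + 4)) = z^2 + 6*z + 8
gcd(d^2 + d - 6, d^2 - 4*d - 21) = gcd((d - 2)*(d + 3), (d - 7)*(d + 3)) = d + 3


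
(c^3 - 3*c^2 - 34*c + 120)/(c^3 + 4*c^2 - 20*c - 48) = (c - 5)/(c + 2)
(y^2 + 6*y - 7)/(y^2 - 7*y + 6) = (y + 7)/(y - 6)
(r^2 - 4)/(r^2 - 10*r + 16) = (r + 2)/(r - 8)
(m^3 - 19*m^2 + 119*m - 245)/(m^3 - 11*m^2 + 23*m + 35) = (m - 7)/(m + 1)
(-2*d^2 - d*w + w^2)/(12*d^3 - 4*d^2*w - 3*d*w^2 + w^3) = (d + w)/(-6*d^2 - d*w + w^2)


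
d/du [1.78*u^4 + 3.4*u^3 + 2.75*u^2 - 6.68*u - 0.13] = 7.12*u^3 + 10.2*u^2 + 5.5*u - 6.68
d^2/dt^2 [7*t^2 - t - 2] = 14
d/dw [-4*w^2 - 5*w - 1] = -8*w - 5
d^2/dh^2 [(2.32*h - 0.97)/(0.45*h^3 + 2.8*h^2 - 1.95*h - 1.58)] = (2.8188*h^5 + 15.1821*h^4 + 20.894*h^3 - 20.72751*h^2 + 89.22126*h - 30.25525)/(0.091125*h^9 + 1.701*h^8 + 9.399375*h^7 + 6.25015*h^6 - 52.675425*h^5 + 3.09809999999999*h^4 + 47.716065*h^3 + 2.94591*h^2 - 14.60394*h - 3.944312)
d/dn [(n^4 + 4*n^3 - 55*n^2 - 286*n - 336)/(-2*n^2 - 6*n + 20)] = (-2*n^5 - 13*n^4 + 16*n^3 - n^2 - 1772*n - 3868)/(2*(n^4 + 6*n^3 - 11*n^2 - 60*n + 100))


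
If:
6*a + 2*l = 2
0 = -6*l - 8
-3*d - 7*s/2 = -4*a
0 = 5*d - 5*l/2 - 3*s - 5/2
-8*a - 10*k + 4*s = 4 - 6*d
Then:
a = 7/9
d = 77/318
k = -961/1590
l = -4/3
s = 325/477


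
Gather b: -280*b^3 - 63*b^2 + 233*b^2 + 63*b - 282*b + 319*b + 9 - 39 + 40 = -280*b^3 + 170*b^2 + 100*b + 10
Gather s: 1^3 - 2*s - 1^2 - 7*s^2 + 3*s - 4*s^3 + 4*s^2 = -4*s^3 - 3*s^2 + s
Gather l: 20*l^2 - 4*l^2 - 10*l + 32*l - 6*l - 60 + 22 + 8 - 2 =16*l^2 + 16*l - 32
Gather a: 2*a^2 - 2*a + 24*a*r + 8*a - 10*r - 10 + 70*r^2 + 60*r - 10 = 2*a^2 + a*(24*r + 6) + 70*r^2 + 50*r - 20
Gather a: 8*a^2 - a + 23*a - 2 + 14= 8*a^2 + 22*a + 12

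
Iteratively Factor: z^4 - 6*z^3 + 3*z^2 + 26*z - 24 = (z - 4)*(z^3 - 2*z^2 - 5*z + 6) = (z - 4)*(z - 3)*(z^2 + z - 2) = (z - 4)*(z - 3)*(z - 1)*(z + 2)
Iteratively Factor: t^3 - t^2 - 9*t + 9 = (t - 3)*(t^2 + 2*t - 3) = (t - 3)*(t + 3)*(t - 1)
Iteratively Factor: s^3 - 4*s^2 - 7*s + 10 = (s + 2)*(s^2 - 6*s + 5) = (s - 5)*(s + 2)*(s - 1)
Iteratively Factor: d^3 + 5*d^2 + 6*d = (d + 3)*(d^2 + 2*d) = (d + 2)*(d + 3)*(d)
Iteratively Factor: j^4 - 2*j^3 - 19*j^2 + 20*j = (j + 4)*(j^3 - 6*j^2 + 5*j) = (j - 5)*(j + 4)*(j^2 - j) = (j - 5)*(j - 1)*(j + 4)*(j)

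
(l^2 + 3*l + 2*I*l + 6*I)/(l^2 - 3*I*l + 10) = (l + 3)/(l - 5*I)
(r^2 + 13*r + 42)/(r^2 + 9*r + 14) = (r + 6)/(r + 2)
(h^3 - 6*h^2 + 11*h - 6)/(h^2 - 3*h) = h - 3 + 2/h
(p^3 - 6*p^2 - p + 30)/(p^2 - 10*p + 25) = (p^2 - p - 6)/(p - 5)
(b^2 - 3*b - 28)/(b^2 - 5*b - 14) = (b + 4)/(b + 2)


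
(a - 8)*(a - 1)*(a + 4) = a^3 - 5*a^2 - 28*a + 32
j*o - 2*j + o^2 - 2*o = (j + o)*(o - 2)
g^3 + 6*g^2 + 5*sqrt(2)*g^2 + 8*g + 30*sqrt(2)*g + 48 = (g + 6)*(g + sqrt(2))*(g + 4*sqrt(2))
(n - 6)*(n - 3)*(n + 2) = n^3 - 7*n^2 + 36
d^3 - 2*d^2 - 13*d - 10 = (d - 5)*(d + 1)*(d + 2)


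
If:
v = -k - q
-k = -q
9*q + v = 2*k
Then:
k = 0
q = 0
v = 0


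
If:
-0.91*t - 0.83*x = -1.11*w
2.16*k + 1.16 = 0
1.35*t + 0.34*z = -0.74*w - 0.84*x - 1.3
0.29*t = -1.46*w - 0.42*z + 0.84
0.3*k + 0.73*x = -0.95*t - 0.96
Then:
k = -0.54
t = -15.84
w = 1.61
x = 19.51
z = 7.34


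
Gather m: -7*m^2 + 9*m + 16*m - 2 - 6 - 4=-7*m^2 + 25*m - 12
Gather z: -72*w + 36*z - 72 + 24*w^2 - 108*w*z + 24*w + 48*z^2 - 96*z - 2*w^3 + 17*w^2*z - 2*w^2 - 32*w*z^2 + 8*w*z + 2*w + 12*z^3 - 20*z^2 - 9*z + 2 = -2*w^3 + 22*w^2 - 46*w + 12*z^3 + z^2*(28 - 32*w) + z*(17*w^2 - 100*w - 69) - 70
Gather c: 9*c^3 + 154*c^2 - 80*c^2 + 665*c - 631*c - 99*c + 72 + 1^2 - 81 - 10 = 9*c^3 + 74*c^2 - 65*c - 18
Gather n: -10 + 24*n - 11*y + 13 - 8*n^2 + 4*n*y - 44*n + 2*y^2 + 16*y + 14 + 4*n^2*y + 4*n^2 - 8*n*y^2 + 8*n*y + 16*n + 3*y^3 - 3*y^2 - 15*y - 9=n^2*(4*y - 4) + n*(-8*y^2 + 12*y - 4) + 3*y^3 - y^2 - 10*y + 8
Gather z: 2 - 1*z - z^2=-z^2 - z + 2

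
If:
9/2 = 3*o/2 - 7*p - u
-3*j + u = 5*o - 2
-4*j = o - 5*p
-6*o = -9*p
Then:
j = -5/34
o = -30/119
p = -20/119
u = -881/238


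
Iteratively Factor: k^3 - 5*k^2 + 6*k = (k - 3)*(k^2 - 2*k) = (k - 3)*(k - 2)*(k)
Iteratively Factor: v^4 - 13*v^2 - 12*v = (v + 1)*(v^3 - v^2 - 12*v) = v*(v + 1)*(v^2 - v - 12) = v*(v + 1)*(v + 3)*(v - 4)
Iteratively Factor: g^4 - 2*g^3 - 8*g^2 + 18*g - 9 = (g - 1)*(g^3 - g^2 - 9*g + 9) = (g - 1)^2*(g^2 - 9) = (g - 3)*(g - 1)^2*(g + 3)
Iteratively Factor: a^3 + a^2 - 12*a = (a)*(a^2 + a - 12) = a*(a + 4)*(a - 3)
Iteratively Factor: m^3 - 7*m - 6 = (m - 3)*(m^2 + 3*m + 2) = (m - 3)*(m + 1)*(m + 2)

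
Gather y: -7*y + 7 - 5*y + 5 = 12 - 12*y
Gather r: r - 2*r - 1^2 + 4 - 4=-r - 1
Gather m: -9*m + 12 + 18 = 30 - 9*m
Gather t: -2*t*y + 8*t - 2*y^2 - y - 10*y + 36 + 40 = t*(8 - 2*y) - 2*y^2 - 11*y + 76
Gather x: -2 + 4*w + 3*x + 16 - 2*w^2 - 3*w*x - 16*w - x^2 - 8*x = -2*w^2 - 12*w - x^2 + x*(-3*w - 5) + 14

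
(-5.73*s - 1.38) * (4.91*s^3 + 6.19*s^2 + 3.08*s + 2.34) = -28.1343*s^4 - 42.2445*s^3 - 26.1906*s^2 - 17.6586*s - 3.2292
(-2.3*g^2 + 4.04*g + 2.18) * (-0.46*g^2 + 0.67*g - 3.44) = 1.058*g^4 - 3.3994*g^3 + 9.616*g^2 - 12.437*g - 7.4992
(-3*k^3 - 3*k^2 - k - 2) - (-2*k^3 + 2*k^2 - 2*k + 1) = -k^3 - 5*k^2 + k - 3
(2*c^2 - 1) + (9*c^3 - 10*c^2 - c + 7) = 9*c^3 - 8*c^2 - c + 6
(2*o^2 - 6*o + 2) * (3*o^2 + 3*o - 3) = 6*o^4 - 12*o^3 - 18*o^2 + 24*o - 6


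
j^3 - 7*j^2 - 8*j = j*(j - 8)*(j + 1)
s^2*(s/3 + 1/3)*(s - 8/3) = s^4/3 - 5*s^3/9 - 8*s^2/9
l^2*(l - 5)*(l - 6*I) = l^4 - 5*l^3 - 6*I*l^3 + 30*I*l^2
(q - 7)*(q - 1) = q^2 - 8*q + 7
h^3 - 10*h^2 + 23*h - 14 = (h - 7)*(h - 2)*(h - 1)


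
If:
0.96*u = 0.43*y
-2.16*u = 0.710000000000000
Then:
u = -0.33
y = -0.73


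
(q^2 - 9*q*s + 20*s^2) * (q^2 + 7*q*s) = q^4 - 2*q^3*s - 43*q^2*s^2 + 140*q*s^3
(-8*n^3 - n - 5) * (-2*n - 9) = 16*n^4 + 72*n^3 + 2*n^2 + 19*n + 45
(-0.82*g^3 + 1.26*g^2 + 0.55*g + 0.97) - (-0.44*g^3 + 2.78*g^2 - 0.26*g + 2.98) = -0.38*g^3 - 1.52*g^2 + 0.81*g - 2.01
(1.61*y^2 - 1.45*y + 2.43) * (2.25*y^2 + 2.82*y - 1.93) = 3.6225*y^4 + 1.2777*y^3 - 1.7288*y^2 + 9.6511*y - 4.6899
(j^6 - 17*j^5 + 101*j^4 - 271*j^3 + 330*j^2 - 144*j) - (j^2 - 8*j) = j^6 - 17*j^5 + 101*j^4 - 271*j^3 + 329*j^2 - 136*j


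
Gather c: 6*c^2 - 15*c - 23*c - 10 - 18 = 6*c^2 - 38*c - 28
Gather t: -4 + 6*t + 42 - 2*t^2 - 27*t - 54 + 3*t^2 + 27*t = t^2 + 6*t - 16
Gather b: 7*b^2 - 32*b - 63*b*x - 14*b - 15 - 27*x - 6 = 7*b^2 + b*(-63*x - 46) - 27*x - 21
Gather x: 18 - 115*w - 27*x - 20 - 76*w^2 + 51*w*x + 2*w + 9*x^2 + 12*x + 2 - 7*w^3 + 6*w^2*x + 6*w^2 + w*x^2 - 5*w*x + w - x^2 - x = -7*w^3 - 70*w^2 - 112*w + x^2*(w + 8) + x*(6*w^2 + 46*w - 16)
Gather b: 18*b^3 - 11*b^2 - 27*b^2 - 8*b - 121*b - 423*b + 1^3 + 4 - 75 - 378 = 18*b^3 - 38*b^2 - 552*b - 448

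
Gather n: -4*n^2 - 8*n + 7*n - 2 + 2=-4*n^2 - n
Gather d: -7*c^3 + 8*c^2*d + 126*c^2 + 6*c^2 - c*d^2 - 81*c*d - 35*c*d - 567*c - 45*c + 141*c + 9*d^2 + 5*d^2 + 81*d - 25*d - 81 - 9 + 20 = -7*c^3 + 132*c^2 - 471*c + d^2*(14 - c) + d*(8*c^2 - 116*c + 56) - 70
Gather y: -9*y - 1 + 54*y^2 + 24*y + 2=54*y^2 + 15*y + 1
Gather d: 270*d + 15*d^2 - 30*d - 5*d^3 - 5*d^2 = -5*d^3 + 10*d^2 + 240*d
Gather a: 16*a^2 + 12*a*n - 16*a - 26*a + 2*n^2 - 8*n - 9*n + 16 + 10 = 16*a^2 + a*(12*n - 42) + 2*n^2 - 17*n + 26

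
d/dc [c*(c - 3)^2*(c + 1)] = 4*c^3 - 15*c^2 + 6*c + 9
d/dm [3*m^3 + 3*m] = 9*m^2 + 3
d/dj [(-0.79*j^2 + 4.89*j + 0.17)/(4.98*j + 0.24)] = (-3.9342*j^2 - 0.379200000000001*j + 0.327)/(24.8004*j^2 + 2.3904*j + 0.0576)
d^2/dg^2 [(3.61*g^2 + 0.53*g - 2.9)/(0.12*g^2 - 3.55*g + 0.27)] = (3.090984*g^3 - 0.952343999999982*g^2 + 7.309368*g - 71.364232)/(0.001728*g^6 - 0.15336*g^5 + 4.548564*g^4 - 45.428995*g^3 + 10.234269*g^2 - 0.776385*g + 0.019683)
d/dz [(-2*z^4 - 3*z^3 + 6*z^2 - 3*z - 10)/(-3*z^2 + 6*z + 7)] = (12*z^5 - 27*z^4 - 92*z^3 - 36*z^2 + 24*z + 39)/(9*z^4 - 36*z^3 - 6*z^2 + 84*z + 49)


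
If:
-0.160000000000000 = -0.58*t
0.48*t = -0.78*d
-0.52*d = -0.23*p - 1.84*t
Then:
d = -0.17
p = -2.59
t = 0.28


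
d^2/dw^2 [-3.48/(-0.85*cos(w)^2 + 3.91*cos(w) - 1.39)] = (-10.0572*(1 - cos(w)^2)^2 + 34.69734*cos(w)^3 - 41.784708*cos(w)^2 - 88.308132*cos(w) + 108.239136)/(0.85*cos(w)^2 - 3.91*cos(w) + 1.39)^3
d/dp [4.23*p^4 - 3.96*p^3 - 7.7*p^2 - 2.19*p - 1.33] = 16.92*p^3 - 11.88*p^2 - 15.4*p - 2.19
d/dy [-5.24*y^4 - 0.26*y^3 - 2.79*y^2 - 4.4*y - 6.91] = -20.96*y^3 - 0.78*y^2 - 5.58*y - 4.4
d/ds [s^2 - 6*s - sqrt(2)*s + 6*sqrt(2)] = 2*s - 6 - sqrt(2)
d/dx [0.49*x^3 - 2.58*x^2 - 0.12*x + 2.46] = 1.47*x^2 - 5.16*x - 0.12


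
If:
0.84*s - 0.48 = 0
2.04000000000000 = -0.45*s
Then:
No Solution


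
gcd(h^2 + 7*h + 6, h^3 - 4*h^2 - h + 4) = h + 1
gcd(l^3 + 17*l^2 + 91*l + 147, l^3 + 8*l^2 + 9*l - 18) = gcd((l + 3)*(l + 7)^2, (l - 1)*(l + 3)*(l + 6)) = l + 3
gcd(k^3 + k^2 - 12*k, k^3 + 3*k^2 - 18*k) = k^2 - 3*k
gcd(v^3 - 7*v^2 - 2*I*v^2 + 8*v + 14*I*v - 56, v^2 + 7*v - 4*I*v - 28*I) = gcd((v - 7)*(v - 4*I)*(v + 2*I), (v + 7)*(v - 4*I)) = v - 4*I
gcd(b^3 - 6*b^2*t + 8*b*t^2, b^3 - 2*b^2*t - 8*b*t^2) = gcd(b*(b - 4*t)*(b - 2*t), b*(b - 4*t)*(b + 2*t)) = -b^2 + 4*b*t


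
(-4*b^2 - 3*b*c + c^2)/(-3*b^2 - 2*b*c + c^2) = (4*b - c)/(3*b - c)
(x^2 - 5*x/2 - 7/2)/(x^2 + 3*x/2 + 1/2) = (2*x - 7)/(2*x + 1)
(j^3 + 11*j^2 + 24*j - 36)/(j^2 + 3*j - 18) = (j^2 + 5*j - 6)/(j - 3)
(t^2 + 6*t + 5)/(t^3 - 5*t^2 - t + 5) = (t + 5)/(t^2 - 6*t + 5)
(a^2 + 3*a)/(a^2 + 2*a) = (a + 3)/(a + 2)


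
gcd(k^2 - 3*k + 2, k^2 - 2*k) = k - 2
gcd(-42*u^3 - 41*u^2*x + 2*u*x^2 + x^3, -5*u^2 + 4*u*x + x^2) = 1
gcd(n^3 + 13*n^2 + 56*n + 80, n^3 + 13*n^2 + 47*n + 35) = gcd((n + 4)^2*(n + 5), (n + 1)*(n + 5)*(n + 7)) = n + 5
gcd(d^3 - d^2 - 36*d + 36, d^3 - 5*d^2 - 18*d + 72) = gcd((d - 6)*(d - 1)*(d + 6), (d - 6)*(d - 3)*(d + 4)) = d - 6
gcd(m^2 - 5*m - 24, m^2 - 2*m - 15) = m + 3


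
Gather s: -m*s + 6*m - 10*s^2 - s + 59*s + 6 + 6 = 6*m - 10*s^2 + s*(58 - m) + 12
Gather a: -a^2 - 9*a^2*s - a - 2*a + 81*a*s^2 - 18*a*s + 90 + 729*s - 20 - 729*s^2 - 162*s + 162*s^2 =a^2*(-9*s - 1) + a*(81*s^2 - 18*s - 3) - 567*s^2 + 567*s + 70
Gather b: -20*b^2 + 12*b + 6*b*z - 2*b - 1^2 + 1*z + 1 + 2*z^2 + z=-20*b^2 + b*(6*z + 10) + 2*z^2 + 2*z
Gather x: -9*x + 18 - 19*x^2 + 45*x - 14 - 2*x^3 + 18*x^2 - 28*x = -2*x^3 - x^2 + 8*x + 4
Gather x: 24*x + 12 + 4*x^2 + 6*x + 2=4*x^2 + 30*x + 14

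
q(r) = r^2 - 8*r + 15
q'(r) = 2*r - 8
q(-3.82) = 60.15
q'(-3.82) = -15.64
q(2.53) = 1.16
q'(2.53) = -2.94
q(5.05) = 0.10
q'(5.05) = 2.10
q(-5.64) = 91.93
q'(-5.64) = -19.28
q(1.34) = 6.08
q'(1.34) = -5.32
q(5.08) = 0.17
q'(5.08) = 2.16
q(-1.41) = 28.27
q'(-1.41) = -10.82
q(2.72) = 0.64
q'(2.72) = -2.56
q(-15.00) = 360.00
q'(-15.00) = -38.00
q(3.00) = 0.00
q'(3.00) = -2.00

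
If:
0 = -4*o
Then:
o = 0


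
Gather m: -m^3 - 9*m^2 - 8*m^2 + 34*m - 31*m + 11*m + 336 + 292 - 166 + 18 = -m^3 - 17*m^2 + 14*m + 480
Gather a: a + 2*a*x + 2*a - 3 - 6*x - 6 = a*(2*x + 3) - 6*x - 9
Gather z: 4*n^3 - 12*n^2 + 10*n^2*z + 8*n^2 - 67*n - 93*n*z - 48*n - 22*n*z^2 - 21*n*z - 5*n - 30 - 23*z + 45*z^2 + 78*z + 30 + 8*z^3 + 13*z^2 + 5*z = 4*n^3 - 4*n^2 - 120*n + 8*z^3 + z^2*(58 - 22*n) + z*(10*n^2 - 114*n + 60)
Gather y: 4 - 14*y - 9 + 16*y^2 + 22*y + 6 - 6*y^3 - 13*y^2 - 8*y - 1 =-6*y^3 + 3*y^2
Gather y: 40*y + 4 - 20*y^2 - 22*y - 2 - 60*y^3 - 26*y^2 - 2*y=-60*y^3 - 46*y^2 + 16*y + 2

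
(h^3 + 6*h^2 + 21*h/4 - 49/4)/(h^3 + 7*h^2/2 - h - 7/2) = (h + 7/2)/(h + 1)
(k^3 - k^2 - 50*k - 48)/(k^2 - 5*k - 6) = (k^2 - 2*k - 48)/(k - 6)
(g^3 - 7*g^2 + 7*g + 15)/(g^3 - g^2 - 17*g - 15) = (g - 3)/(g + 3)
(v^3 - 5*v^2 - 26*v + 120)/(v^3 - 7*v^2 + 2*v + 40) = (v^2 - v - 30)/(v^2 - 3*v - 10)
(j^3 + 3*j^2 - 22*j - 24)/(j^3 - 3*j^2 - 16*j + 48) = (j^2 + 7*j + 6)/(j^2 + j - 12)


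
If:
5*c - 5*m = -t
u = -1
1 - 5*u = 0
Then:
No Solution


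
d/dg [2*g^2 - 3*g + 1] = 4*g - 3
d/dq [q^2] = 2*q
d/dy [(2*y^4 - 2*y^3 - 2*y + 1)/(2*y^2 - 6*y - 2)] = (2*y^5 - 10*y^4 + 2*y^3 + 4*y^2 - y + 5/2)/(y^4 - 6*y^3 + 7*y^2 + 6*y + 1)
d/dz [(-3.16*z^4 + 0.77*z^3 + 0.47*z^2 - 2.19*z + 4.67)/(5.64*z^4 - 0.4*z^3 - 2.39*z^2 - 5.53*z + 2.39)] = (-3.0788*z^6 + 9.8032*z^5 + 87.8269*z^4 - 145.833*z^3 + 3.2917*z^2 + 24.5692*z + 20.591)/(31.8096*z^8 - 4.512*z^7 - 26.7992*z^6 - 60.4664*z^5 + 37.0953*z^4 + 24.5214*z^3 + 19.1567*z^2 - 26.4334*z + 5.7121)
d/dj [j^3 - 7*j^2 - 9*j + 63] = 3*j^2 - 14*j - 9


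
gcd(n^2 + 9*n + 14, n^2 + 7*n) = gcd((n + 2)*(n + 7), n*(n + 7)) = n + 7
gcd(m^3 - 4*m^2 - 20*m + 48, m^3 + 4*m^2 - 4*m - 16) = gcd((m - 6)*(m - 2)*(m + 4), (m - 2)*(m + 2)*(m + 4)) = m^2 + 2*m - 8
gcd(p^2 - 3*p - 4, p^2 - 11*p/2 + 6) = p - 4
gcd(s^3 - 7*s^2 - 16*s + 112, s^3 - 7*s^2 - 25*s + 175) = s - 7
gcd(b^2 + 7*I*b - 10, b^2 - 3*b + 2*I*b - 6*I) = b + 2*I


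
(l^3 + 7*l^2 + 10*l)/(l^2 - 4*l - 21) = l*(l^2 + 7*l + 10)/(l^2 - 4*l - 21)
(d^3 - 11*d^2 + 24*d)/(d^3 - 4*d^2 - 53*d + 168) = d/(d + 7)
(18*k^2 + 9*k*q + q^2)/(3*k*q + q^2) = (6*k + q)/q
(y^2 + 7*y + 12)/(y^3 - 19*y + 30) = (y^2 + 7*y + 12)/(y^3 - 19*y + 30)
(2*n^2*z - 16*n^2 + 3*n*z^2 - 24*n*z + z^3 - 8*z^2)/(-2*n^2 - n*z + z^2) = (2*n*z - 16*n + z^2 - 8*z)/(-2*n + z)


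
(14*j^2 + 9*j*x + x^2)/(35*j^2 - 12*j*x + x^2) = (14*j^2 + 9*j*x + x^2)/(35*j^2 - 12*j*x + x^2)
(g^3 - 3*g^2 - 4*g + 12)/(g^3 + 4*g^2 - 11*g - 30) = (g - 2)/(g + 5)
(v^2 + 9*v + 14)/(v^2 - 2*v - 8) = (v + 7)/(v - 4)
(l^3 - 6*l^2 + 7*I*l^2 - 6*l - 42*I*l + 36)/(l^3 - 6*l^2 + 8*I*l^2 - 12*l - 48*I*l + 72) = (l + I)/(l + 2*I)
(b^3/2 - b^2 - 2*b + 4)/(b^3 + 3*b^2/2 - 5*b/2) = (b^3 - 2*b^2 - 4*b + 8)/(b*(2*b^2 + 3*b - 5))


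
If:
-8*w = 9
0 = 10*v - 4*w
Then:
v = -9/20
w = -9/8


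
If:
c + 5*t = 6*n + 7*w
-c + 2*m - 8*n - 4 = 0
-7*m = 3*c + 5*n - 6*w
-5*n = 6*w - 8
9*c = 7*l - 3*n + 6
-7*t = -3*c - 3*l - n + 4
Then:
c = 318596/126181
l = 269574/126181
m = 113980/126181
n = -74420/126181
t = 169338/126181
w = 230258/126181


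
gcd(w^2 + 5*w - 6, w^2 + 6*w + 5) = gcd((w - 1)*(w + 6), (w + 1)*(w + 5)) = 1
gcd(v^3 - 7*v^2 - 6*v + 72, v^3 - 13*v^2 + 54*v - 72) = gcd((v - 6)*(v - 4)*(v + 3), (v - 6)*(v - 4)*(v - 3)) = v^2 - 10*v + 24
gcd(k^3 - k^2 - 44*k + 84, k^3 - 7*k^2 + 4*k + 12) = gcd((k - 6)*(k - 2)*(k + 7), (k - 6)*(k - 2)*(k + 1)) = k^2 - 8*k + 12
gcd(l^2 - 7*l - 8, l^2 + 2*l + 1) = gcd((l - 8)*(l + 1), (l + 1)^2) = l + 1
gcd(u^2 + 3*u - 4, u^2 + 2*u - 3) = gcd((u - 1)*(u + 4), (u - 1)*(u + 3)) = u - 1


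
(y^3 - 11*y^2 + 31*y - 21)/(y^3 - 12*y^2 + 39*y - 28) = (y - 3)/(y - 4)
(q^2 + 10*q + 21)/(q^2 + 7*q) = (q + 3)/q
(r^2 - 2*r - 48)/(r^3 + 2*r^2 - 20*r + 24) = (r - 8)/(r^2 - 4*r + 4)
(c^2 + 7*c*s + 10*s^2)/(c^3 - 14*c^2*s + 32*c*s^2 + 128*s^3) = (c + 5*s)/(c^2 - 16*c*s + 64*s^2)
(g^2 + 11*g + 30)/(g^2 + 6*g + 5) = (g + 6)/(g + 1)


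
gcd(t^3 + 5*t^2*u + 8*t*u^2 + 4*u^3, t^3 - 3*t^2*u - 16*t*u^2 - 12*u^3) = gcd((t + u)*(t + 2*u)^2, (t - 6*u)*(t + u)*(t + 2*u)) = t^2 + 3*t*u + 2*u^2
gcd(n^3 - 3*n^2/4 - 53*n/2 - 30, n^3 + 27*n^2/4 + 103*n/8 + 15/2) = n^2 + 21*n/4 + 5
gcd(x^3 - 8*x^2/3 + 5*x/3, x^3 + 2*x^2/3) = x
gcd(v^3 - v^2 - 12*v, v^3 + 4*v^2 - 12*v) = v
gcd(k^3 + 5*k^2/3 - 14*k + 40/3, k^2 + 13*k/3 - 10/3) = k + 5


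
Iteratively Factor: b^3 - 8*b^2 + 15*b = (b - 3)*(b^2 - 5*b) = b*(b - 3)*(b - 5)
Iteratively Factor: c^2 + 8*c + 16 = (c + 4)*(c + 4)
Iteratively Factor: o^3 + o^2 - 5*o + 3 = (o - 1)*(o^2 + 2*o - 3) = (o - 1)*(o + 3)*(o - 1)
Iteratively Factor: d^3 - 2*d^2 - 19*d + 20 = (d - 1)*(d^2 - d - 20) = (d - 1)*(d + 4)*(d - 5)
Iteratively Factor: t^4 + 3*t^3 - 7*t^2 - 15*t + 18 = (t + 3)*(t^3 - 7*t + 6) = (t + 3)^2*(t^2 - 3*t + 2) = (t - 2)*(t + 3)^2*(t - 1)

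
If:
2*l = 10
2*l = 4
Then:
No Solution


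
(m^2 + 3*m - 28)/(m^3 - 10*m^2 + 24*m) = (m + 7)/(m*(m - 6))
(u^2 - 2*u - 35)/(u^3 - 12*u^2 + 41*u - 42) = (u + 5)/(u^2 - 5*u + 6)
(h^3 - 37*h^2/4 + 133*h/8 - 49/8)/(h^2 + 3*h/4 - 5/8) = (4*h^2 - 35*h + 49)/(4*h + 5)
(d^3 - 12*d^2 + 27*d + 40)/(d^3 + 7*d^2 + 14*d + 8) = (d^2 - 13*d + 40)/(d^2 + 6*d + 8)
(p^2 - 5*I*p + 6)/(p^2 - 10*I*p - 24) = (p + I)/(p - 4*I)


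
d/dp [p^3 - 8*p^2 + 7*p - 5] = 3*p^2 - 16*p + 7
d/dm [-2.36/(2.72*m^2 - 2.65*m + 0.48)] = (12.8384*m - 6.254)/(2.72*m^2 - 2.65*m + 0.48)^2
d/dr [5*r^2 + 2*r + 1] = 10*r + 2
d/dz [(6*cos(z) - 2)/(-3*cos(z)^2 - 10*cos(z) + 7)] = 2*(-9*cos(z)^2 + 6*cos(z) - 11)*sin(z)/(-3*sin(z)^2 + 10*cos(z) - 4)^2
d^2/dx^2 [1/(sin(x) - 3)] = (-3*sin(x) + cos(x)^2 + 1)/(sin(x) - 3)^3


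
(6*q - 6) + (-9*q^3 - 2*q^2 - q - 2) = -9*q^3 - 2*q^2 + 5*q - 8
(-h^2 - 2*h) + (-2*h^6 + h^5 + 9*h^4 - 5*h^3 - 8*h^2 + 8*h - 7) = -2*h^6 + h^5 + 9*h^4 - 5*h^3 - 9*h^2 + 6*h - 7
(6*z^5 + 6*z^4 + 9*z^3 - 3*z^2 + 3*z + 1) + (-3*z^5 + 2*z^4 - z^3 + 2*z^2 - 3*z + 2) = 3*z^5 + 8*z^4 + 8*z^3 - z^2 + 3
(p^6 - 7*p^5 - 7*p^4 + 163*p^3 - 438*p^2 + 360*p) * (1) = p^6 - 7*p^5 - 7*p^4 + 163*p^3 - 438*p^2 + 360*p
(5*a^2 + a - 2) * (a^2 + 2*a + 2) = 5*a^4 + 11*a^3 + 10*a^2 - 2*a - 4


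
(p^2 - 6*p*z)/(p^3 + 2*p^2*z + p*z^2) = (p - 6*z)/(p^2 + 2*p*z + z^2)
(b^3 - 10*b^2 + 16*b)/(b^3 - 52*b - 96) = b*(b - 2)/(b^2 + 8*b + 12)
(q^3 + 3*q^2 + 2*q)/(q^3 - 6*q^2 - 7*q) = (q + 2)/(q - 7)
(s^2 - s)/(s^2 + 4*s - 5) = s/(s + 5)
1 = 1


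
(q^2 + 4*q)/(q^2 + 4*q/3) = 3*(q + 4)/(3*q + 4)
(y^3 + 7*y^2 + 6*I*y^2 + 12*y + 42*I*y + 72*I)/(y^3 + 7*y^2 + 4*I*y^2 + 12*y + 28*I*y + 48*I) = (y + 6*I)/(y + 4*I)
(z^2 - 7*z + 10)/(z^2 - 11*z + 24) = (z^2 - 7*z + 10)/(z^2 - 11*z + 24)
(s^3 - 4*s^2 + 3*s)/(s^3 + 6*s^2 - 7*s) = (s - 3)/(s + 7)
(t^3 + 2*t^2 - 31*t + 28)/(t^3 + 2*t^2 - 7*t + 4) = (t^2 + 3*t - 28)/(t^2 + 3*t - 4)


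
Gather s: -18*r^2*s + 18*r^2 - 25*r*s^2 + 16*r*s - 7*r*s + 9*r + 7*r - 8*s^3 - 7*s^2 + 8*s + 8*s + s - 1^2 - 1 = 18*r^2 + 16*r - 8*s^3 + s^2*(-25*r - 7) + s*(-18*r^2 + 9*r + 17) - 2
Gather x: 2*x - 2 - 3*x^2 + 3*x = -3*x^2 + 5*x - 2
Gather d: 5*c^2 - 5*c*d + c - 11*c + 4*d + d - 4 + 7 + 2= 5*c^2 - 10*c + d*(5 - 5*c) + 5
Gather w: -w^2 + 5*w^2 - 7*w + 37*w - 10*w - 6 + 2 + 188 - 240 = 4*w^2 + 20*w - 56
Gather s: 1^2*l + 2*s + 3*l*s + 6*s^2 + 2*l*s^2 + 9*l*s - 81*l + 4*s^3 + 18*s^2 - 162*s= -80*l + 4*s^3 + s^2*(2*l + 24) + s*(12*l - 160)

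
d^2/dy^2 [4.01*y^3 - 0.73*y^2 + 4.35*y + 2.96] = 24.06*y - 1.46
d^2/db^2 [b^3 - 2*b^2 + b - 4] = 6*b - 4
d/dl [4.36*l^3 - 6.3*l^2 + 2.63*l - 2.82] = 13.08*l^2 - 12.6*l + 2.63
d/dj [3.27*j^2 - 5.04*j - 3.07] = 6.54*j - 5.04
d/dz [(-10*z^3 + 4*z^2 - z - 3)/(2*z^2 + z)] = (-20*z^4 - 20*z^3 + 6*z^2 + 12*z + 3)/(z^2*(4*z^2 + 4*z + 1))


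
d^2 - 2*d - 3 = (d - 3)*(d + 1)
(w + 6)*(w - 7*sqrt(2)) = w^2 - 7*sqrt(2)*w + 6*w - 42*sqrt(2)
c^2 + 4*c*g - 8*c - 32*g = (c - 8)*(c + 4*g)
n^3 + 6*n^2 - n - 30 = (n - 2)*(n + 3)*(n + 5)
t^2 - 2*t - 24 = (t - 6)*(t + 4)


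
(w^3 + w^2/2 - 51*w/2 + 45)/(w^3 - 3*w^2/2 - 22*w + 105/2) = (2*w^2 + 7*w - 30)/(2*w^2 + 3*w - 35)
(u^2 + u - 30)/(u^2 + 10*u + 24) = (u - 5)/(u + 4)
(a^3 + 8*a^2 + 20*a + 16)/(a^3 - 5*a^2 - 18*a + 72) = (a^2 + 4*a + 4)/(a^2 - 9*a + 18)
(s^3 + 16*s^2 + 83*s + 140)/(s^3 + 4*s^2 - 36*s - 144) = (s^2 + 12*s + 35)/(s^2 - 36)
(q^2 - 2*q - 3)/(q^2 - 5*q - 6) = (q - 3)/(q - 6)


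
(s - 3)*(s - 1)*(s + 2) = s^3 - 2*s^2 - 5*s + 6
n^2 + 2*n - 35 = (n - 5)*(n + 7)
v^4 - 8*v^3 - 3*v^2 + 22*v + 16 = (v - 8)*(v - 2)*(v + 1)^2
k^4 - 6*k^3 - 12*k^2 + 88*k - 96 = (k - 6)*(k - 2)^2*(k + 4)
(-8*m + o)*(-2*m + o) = 16*m^2 - 10*m*o + o^2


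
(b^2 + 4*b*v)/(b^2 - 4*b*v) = (b + 4*v)/(b - 4*v)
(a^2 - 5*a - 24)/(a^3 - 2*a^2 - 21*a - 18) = (a - 8)/(a^2 - 5*a - 6)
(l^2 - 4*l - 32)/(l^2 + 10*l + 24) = (l - 8)/(l + 6)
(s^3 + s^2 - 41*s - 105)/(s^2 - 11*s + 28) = (s^2 + 8*s + 15)/(s - 4)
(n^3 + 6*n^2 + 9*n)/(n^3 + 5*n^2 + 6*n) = (n + 3)/(n + 2)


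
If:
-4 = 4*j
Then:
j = -1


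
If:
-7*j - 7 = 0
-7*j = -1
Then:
No Solution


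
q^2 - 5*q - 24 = (q - 8)*(q + 3)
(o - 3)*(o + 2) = o^2 - o - 6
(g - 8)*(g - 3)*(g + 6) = g^3 - 5*g^2 - 42*g + 144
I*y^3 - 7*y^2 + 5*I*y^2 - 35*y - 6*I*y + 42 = (y + 6)*(y + 7*I)*(I*y - I)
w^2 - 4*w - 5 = (w - 5)*(w + 1)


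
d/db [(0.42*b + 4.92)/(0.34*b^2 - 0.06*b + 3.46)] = (-0.1428*b^2 - 3.3456*b + 1.7484)/(0.1156*b^4 - 0.0408*b^3 + 2.3564*b^2 - 0.4152*b + 11.9716)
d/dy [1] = 0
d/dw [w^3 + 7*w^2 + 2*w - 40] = 3*w^2 + 14*w + 2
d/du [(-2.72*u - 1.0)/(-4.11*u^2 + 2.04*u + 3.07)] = (11.1792*u^2 - 5.5488*u - (2.72*u + 1.0)*(8.22*u - 2.04) - 8.3504)/(-4.11*u^2 + 2.04*u + 3.07)^2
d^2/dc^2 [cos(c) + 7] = -cos(c)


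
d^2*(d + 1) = d^3 + d^2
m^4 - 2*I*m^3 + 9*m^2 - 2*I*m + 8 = (m - 4*I)*(m - I)*(m + I)*(m + 2*I)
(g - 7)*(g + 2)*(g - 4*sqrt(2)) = g^3 - 4*sqrt(2)*g^2 - 5*g^2 - 14*g + 20*sqrt(2)*g + 56*sqrt(2)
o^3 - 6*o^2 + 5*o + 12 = (o - 4)*(o - 3)*(o + 1)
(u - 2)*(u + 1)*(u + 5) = u^3 + 4*u^2 - 7*u - 10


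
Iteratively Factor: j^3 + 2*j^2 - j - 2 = (j - 1)*(j^2 + 3*j + 2) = (j - 1)*(j + 2)*(j + 1)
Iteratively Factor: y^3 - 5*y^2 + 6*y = (y)*(y^2 - 5*y + 6) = y*(y - 3)*(y - 2)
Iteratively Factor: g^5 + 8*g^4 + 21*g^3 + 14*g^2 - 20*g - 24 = (g + 3)*(g^4 + 5*g^3 + 6*g^2 - 4*g - 8) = (g - 1)*(g + 3)*(g^3 + 6*g^2 + 12*g + 8) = (g - 1)*(g + 2)*(g + 3)*(g^2 + 4*g + 4) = (g - 1)*(g + 2)^2*(g + 3)*(g + 2)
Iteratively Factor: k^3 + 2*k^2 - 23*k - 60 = (k - 5)*(k^2 + 7*k + 12) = (k - 5)*(k + 4)*(k + 3)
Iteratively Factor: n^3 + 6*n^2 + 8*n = (n + 4)*(n^2 + 2*n) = n*(n + 4)*(n + 2)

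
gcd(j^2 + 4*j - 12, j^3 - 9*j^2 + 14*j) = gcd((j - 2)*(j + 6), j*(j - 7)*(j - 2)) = j - 2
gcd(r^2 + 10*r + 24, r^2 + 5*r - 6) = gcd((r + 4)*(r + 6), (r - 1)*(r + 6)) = r + 6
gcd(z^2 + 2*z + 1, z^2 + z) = z + 1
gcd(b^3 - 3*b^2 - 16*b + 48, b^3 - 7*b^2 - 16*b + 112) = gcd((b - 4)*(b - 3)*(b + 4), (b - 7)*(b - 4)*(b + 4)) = b^2 - 16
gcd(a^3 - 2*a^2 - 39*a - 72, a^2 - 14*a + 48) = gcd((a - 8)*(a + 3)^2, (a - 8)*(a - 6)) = a - 8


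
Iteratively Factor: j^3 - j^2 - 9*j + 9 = (j - 3)*(j^2 + 2*j - 3) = (j - 3)*(j - 1)*(j + 3)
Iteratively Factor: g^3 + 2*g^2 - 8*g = (g)*(g^2 + 2*g - 8) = g*(g + 4)*(g - 2)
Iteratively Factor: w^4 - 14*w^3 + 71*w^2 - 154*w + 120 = (w - 3)*(w^3 - 11*w^2 + 38*w - 40) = (w - 4)*(w - 3)*(w^2 - 7*w + 10) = (w - 5)*(w - 4)*(w - 3)*(w - 2)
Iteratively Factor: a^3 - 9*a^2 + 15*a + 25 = (a - 5)*(a^2 - 4*a - 5) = (a - 5)*(a + 1)*(a - 5)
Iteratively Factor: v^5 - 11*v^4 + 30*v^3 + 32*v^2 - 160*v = (v)*(v^4 - 11*v^3 + 30*v^2 + 32*v - 160) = v*(v + 2)*(v^3 - 13*v^2 + 56*v - 80) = v*(v - 4)*(v + 2)*(v^2 - 9*v + 20) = v*(v - 4)^2*(v + 2)*(v - 5)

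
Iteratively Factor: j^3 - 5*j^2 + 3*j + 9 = (j - 3)*(j^2 - 2*j - 3) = (j - 3)^2*(j + 1)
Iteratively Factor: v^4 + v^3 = (v + 1)*(v^3) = v*(v + 1)*(v^2) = v^2*(v + 1)*(v)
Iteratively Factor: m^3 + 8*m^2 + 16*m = (m + 4)*(m^2 + 4*m) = m*(m + 4)*(m + 4)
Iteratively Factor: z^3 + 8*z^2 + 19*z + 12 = (z + 3)*(z^2 + 5*z + 4) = (z + 1)*(z + 3)*(z + 4)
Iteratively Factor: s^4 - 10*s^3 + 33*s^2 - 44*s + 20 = (s - 2)*(s^3 - 8*s^2 + 17*s - 10) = (s - 2)^2*(s^2 - 6*s + 5) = (s - 2)^2*(s - 1)*(s - 5)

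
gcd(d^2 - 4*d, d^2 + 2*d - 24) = d - 4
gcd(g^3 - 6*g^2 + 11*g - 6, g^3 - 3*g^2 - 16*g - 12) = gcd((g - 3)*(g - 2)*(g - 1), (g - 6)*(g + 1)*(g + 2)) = 1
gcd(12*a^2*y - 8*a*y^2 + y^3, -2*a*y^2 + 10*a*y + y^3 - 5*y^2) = -2*a*y + y^2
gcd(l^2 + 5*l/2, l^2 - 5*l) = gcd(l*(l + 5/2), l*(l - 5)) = l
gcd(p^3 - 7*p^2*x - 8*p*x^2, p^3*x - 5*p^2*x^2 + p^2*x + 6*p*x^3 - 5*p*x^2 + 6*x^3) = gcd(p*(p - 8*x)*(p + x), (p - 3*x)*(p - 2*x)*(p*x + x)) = 1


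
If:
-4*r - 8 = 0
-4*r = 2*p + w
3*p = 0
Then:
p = 0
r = -2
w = 8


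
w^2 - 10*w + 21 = (w - 7)*(w - 3)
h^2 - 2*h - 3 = (h - 3)*(h + 1)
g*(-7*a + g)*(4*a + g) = -28*a^2*g - 3*a*g^2 + g^3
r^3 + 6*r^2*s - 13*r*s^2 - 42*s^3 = (r - 3*s)*(r + 2*s)*(r + 7*s)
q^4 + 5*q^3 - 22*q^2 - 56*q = q*(q - 4)*(q + 2)*(q + 7)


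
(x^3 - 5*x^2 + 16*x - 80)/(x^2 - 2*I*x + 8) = (x^2 + x*(-5 + 4*I) - 20*I)/(x + 2*I)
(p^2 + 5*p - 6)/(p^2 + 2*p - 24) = (p - 1)/(p - 4)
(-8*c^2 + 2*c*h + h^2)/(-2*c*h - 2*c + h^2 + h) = (4*c + h)/(h + 1)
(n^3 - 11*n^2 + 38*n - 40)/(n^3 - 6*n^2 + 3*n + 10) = (n - 4)/(n + 1)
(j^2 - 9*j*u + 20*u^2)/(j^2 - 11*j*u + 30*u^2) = (-j + 4*u)/(-j + 6*u)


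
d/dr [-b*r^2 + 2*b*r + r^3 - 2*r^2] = -2*b*r + 2*b + 3*r^2 - 4*r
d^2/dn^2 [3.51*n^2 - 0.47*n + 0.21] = 7.02000000000000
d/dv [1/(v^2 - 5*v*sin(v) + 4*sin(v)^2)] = (5*v*cos(v) - 2*v + 5*sin(v) - 4*sin(2*v))/((v - 4*sin(v))^2*(v - sin(v))^2)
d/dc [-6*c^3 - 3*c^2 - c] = -18*c^2 - 6*c - 1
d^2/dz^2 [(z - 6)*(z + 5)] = 2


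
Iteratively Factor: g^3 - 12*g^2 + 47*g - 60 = (g - 3)*(g^2 - 9*g + 20) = (g - 4)*(g - 3)*(g - 5)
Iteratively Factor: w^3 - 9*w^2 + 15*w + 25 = (w - 5)*(w^2 - 4*w - 5) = (w - 5)*(w + 1)*(w - 5)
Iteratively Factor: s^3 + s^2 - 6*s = (s)*(s^2 + s - 6) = s*(s + 3)*(s - 2)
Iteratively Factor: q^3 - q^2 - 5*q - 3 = (q - 3)*(q^2 + 2*q + 1) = (q - 3)*(q + 1)*(q + 1)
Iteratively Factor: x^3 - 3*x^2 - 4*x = (x)*(x^2 - 3*x - 4) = x*(x - 4)*(x + 1)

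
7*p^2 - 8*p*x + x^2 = (-7*p + x)*(-p + x)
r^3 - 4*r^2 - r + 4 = (r - 4)*(r - 1)*(r + 1)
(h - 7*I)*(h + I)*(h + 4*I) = h^3 - 2*I*h^2 + 31*h + 28*I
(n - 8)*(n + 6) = n^2 - 2*n - 48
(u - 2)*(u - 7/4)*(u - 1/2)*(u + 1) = u^4 - 13*u^3/4 + 9*u^2/8 + 29*u/8 - 7/4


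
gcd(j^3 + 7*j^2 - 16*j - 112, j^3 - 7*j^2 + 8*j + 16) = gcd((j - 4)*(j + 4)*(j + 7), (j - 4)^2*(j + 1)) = j - 4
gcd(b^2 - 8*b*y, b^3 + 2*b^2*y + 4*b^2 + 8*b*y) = b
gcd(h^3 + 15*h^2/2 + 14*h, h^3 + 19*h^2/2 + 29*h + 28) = h^2 + 15*h/2 + 14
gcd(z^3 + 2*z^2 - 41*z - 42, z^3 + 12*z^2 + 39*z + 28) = z^2 + 8*z + 7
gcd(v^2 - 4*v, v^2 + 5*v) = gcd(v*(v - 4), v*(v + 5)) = v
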